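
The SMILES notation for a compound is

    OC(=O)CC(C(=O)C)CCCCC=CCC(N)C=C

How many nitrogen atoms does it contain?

Scan the SMILES for N atoms (remember two-letter symbols like Cl and Br are single atoms).
Nitrogen count: 1.

1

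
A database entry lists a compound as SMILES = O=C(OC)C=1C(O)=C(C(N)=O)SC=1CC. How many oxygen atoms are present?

4

Scan the SMILES for O atoms (remember two-letter symbols like Cl and Br are single atoms).
Oxygen count: 4.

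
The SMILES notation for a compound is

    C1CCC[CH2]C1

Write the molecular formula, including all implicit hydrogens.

Walk through each heavy atom and fill implicit hydrogens from standard valence (C 4, N 3, O 2, S 2, halogen 1):
  atom 1: C, bond orders sum to 2 (valence 4) → 2 H
  atom 2: C, bond orders sum to 2 (valence 4) → 2 H
  atom 3: C, bond orders sum to 2 (valence 4) → 2 H
  atom 4: C, bond orders sum to 2 (valence 4) → 2 H
  atom 5: C with explicit H count 2
  atom 6: C, bond orders sum to 2 (valence 4) → 2 H
Totals → C:6, H:12.

C6H12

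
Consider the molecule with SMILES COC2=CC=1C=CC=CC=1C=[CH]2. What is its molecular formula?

C11H10O

Walk through each heavy atom and fill implicit hydrogens from standard valence (C 4, N 3, O 2, S 2, halogen 1):
  atom 1: C, bond orders sum to 1 (valence 4) → 3 H
  atom 2: O, bond orders sum to 2 (valence 2) → 0 H
  atom 3: C, bond orders sum to 4 (valence 4) → 0 H
  atom 4: C, bond orders sum to 3 (valence 4) → 1 H
  atom 5: C, bond orders sum to 4 (valence 4) → 0 H
  atom 6: C, bond orders sum to 3 (valence 4) → 1 H
  atom 7: C, bond orders sum to 3 (valence 4) → 1 H
  atom 8: C, bond orders sum to 3 (valence 4) → 1 H
  atom 9: C, bond orders sum to 3 (valence 4) → 1 H
  atom 10: C, bond orders sum to 4 (valence 4) → 0 H
  atom 11: C, bond orders sum to 3 (valence 4) → 1 H
  atom 12: C with explicit H count 1
Totals → C:11, H:10, O:1.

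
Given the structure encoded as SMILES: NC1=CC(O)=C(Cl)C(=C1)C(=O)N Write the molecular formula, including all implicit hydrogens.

C7H7ClN2O2

Walk through each heavy atom and fill implicit hydrogens from standard valence (C 4, N 3, O 2, S 2, halogen 1):
  atom 1: N, bond orders sum to 1 (valence 3) → 2 H
  atom 2: C, bond orders sum to 4 (valence 4) → 0 H
  atom 3: C, bond orders sum to 3 (valence 4) → 1 H
  atom 4: C, bond orders sum to 4 (valence 4) → 0 H
  atom 5: O, bond orders sum to 1 (valence 2) → 1 H
  atom 6: C, bond orders sum to 4 (valence 4) → 0 H
  atom 7: Cl (halogen, monovalent) → 0 H
  atom 8: C, bond orders sum to 4 (valence 4) → 0 H
  atom 9: C, bond orders sum to 3 (valence 4) → 1 H
  atom 10: C, bond orders sum to 4 (valence 4) → 0 H
  atom 11: O, bond orders sum to 2 (valence 2) → 0 H
  atom 12: N, bond orders sum to 1 (valence 3) → 2 H
Totals → C:7, H:7, Cl:1, N:2, O:2.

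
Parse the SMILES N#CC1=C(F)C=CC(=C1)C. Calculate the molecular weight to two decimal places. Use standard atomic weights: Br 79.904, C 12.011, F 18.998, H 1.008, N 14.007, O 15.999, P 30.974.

135.14 g/mol

First, the molecular formula is C8H6FN (counting implicit H from valence).
  C: 8 × 12.011 = 96.088
  F: 1 × 18.998 = 18.998
  H: 6 × 1.008 = 6.048
  N: 1 × 14.007 = 14.007
Sum: 8×12.011 + 1×18.998 + 6×1.008 + 1×14.007 = 135.141 → 135.14 g/mol.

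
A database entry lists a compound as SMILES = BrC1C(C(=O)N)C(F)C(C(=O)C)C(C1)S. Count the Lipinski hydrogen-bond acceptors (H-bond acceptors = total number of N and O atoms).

N atoms: 1; O atoms: 2.
Lipinski HBA = 1 + 2 = 3.

3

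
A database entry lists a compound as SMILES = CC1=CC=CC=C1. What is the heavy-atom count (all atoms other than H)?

Every atom symbol written in the SMILES (organic subset) is one heavy atom; implicit H are not written.
Heavy atoms by element → C:7.
Total: 7.

7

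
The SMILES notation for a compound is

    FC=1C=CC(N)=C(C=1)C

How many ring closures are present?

In SMILES, each pair of matching ring-closure digits denotes one ring-closing bond; the number of such bonds equals the number of independent rings.
Ring-closure bonds here: 1.

1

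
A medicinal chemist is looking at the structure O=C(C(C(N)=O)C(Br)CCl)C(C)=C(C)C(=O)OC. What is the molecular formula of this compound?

C11H15BrClNO4

Walk through each heavy atom and fill implicit hydrogens from standard valence (C 4, N 3, O 2, S 2, halogen 1):
  atom 1: O, bond orders sum to 2 (valence 2) → 0 H
  atom 2: C, bond orders sum to 4 (valence 4) → 0 H
  atom 3: C, bond orders sum to 3 (valence 4) → 1 H
  atom 4: C, bond orders sum to 4 (valence 4) → 0 H
  atom 5: N, bond orders sum to 1 (valence 3) → 2 H
  atom 6: O, bond orders sum to 2 (valence 2) → 0 H
  atom 7: C, bond orders sum to 3 (valence 4) → 1 H
  atom 8: Br (halogen, monovalent) → 0 H
  atom 9: C, bond orders sum to 2 (valence 4) → 2 H
  atom 10: Cl (halogen, monovalent) → 0 H
  atom 11: C, bond orders sum to 4 (valence 4) → 0 H
  atom 12: C, bond orders sum to 1 (valence 4) → 3 H
  atom 13: C, bond orders sum to 4 (valence 4) → 0 H
  atom 14: C, bond orders sum to 1 (valence 4) → 3 H
  atom 15: C, bond orders sum to 4 (valence 4) → 0 H
  atom 16: O, bond orders sum to 2 (valence 2) → 0 H
  atom 17: O, bond orders sum to 2 (valence 2) → 0 H
  atom 18: C, bond orders sum to 1 (valence 4) → 3 H
Totals → C:11, H:15, Br:1, Cl:1, N:1, O:4.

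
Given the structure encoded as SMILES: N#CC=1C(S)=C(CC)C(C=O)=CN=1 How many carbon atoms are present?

Count every carbon token in the SMILES (each C, including those in ring-closure positions and inside branches).
Carbon count: 9.

9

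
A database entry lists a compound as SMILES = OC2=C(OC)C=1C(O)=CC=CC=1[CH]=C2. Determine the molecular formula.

C11H10O3

Walk through each heavy atom and fill implicit hydrogens from standard valence (C 4, N 3, O 2, S 2, halogen 1):
  atom 1: O, bond orders sum to 1 (valence 2) → 1 H
  atom 2: C, bond orders sum to 4 (valence 4) → 0 H
  atom 3: C, bond orders sum to 4 (valence 4) → 0 H
  atom 4: O, bond orders sum to 2 (valence 2) → 0 H
  atom 5: C, bond orders sum to 1 (valence 4) → 3 H
  atom 6: C, bond orders sum to 4 (valence 4) → 0 H
  atom 7: C, bond orders sum to 4 (valence 4) → 0 H
  atom 8: O, bond orders sum to 1 (valence 2) → 1 H
  atom 9: C, bond orders sum to 3 (valence 4) → 1 H
  atom 10: C, bond orders sum to 3 (valence 4) → 1 H
  atom 11: C, bond orders sum to 3 (valence 4) → 1 H
  atom 12: C, bond orders sum to 4 (valence 4) → 0 H
  atom 13: C with explicit H count 1
  atom 14: C, bond orders sum to 3 (valence 4) → 1 H
Totals → C:11, H:10, O:3.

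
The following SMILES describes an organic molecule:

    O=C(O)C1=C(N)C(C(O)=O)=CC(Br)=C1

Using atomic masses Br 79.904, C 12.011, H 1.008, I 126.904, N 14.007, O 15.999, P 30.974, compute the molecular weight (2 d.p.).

First, the molecular formula is C8H6BrNO4 (counting implicit H from valence).
  Br: 1 × 79.904 = 79.904
  C: 8 × 12.011 = 96.088
  H: 6 × 1.008 = 6.048
  N: 1 × 14.007 = 14.007
  O: 4 × 15.999 = 63.996
Sum: 1×79.904 + 8×12.011 + 6×1.008 + 1×14.007 + 4×15.999 = 260.043 → 260.04 g/mol.

260.04 g/mol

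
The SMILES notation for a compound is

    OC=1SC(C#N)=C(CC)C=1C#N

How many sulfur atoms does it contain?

1

Scan the SMILES for S atoms (remember two-letter symbols like Cl and Br are single atoms).
Sulfur count: 1.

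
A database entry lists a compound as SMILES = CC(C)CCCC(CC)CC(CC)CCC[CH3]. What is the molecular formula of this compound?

Walk through each heavy atom and fill implicit hydrogens from standard valence (C 4, N 3, O 2, S 2, halogen 1):
  atom 1: C, bond orders sum to 1 (valence 4) → 3 H
  atom 2: C, bond orders sum to 3 (valence 4) → 1 H
  atom 3: C, bond orders sum to 1 (valence 4) → 3 H
  atom 4: C, bond orders sum to 2 (valence 4) → 2 H
  atom 5: C, bond orders sum to 2 (valence 4) → 2 H
  atom 6: C, bond orders sum to 2 (valence 4) → 2 H
  atom 7: C, bond orders sum to 3 (valence 4) → 1 H
  atom 8: C, bond orders sum to 2 (valence 4) → 2 H
  atom 9: C, bond orders sum to 1 (valence 4) → 3 H
  atom 10: C, bond orders sum to 2 (valence 4) → 2 H
  atom 11: C, bond orders sum to 3 (valence 4) → 1 H
  atom 12: C, bond orders sum to 2 (valence 4) → 2 H
  atom 13: C, bond orders sum to 1 (valence 4) → 3 H
  atom 14: C, bond orders sum to 2 (valence 4) → 2 H
  atom 15: C, bond orders sum to 2 (valence 4) → 2 H
  atom 16: C, bond orders sum to 2 (valence 4) → 2 H
  atom 17: C with explicit H count 3
Totals → C:17, H:36.

C17H36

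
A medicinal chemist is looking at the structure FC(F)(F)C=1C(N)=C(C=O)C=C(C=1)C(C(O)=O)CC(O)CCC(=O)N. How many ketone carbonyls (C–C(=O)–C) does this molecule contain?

0

Scan the SMILES for the ketone motif — none present.
Groups that are present: 1 aldehyde, 1 amide, 1 carboxylic acid, 1 hydroxyl, 1 primary amine.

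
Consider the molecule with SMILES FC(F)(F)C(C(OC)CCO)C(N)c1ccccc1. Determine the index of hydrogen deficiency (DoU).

4

Molecular formula: C13H18F3NO2.
DoU = (2C + 2 + N − H − X) / 2, where X is the halogen count and O/S are ignored.
    = (2·13 + 2 + 1 − 18 − 3) / 2 = 8 / 2 = 4.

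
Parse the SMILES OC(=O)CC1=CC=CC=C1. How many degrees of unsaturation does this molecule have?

5

Molecular formula: C8H8O2.
DoU = (2C + 2 + N − H − X) / 2, where X is the halogen count and O/S are ignored.
    = (2·8 + 2 + 0 − 8 − 0) / 2 = 10 / 2 = 5.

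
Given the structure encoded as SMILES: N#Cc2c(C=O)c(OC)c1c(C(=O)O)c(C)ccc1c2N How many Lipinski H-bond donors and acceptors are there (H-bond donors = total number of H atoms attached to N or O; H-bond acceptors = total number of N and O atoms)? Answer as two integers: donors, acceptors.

Donors: find every N or O and count the H atoms it carries.
  atom 1 (N): bond orders sum to 3 → 0 H
  atom 6 (O): bond orders sum to 2 → 0 H
  atom 8 (O): bond orders sum to 2 → 0 H
  atom 13 (O): bond orders sum to 2 → 0 H
  atom 14 (O): bond orders sum to 1 → 1 H
  atom 21 (N): bond orders sum to 1 → 2 H
Lipinski HBD = 3.
Acceptors: N atoms = 2, O atoms = 4 → HBA = 6.

3, 6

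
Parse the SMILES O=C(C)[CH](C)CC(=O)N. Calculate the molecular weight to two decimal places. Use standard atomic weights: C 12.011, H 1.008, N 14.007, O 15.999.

First, the molecular formula is C6H11NO2 (counting implicit H from valence).
  C: 6 × 12.011 = 72.066
  H: 11 × 1.008 = 11.088
  N: 1 × 14.007 = 14.007
  O: 2 × 15.999 = 31.998
Sum: 6×12.011 + 11×1.008 + 1×14.007 + 2×15.999 = 129.159 → 129.16 g/mol.

129.16 g/mol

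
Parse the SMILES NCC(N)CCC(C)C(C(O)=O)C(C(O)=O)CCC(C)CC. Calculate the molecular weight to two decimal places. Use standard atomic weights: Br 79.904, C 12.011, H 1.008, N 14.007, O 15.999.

First, the molecular formula is C16H32N2O4 (counting implicit H from valence).
  C: 16 × 12.011 = 192.176
  H: 32 × 1.008 = 32.256
  N: 2 × 14.007 = 28.014
  O: 4 × 15.999 = 63.996
Sum: 16×12.011 + 32×1.008 + 2×14.007 + 4×15.999 = 316.442 → 316.44 g/mol.

316.44 g/mol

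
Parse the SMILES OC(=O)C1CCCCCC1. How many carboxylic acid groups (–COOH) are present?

The carboxylic acid motif appears at heavy-atom position 2 in the SMILES.
Carboxylic acid count: 1.

1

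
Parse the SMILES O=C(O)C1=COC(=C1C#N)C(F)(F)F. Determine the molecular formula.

Walk through each heavy atom and fill implicit hydrogens from standard valence (C 4, N 3, O 2, S 2, halogen 1):
  atom 1: O, bond orders sum to 2 (valence 2) → 0 H
  atom 2: C, bond orders sum to 4 (valence 4) → 0 H
  atom 3: O, bond orders sum to 1 (valence 2) → 1 H
  atom 4: C, bond orders sum to 4 (valence 4) → 0 H
  atom 5: C, bond orders sum to 3 (valence 4) → 1 H
  atom 6: O, bond orders sum to 2 (valence 2) → 0 H
  atom 7: C, bond orders sum to 4 (valence 4) → 0 H
  atom 8: C, bond orders sum to 4 (valence 4) → 0 H
  atom 9: C, bond orders sum to 4 (valence 4) → 0 H
  atom 10: N, bond orders sum to 3 (valence 3) → 0 H
  atom 11: C, bond orders sum to 4 (valence 4) → 0 H
  atom 12: F (halogen, monovalent) → 0 H
  atom 13: F (halogen, monovalent) → 0 H
  atom 14: F (halogen, monovalent) → 0 H
Totals → C:7, H:2, F:3, N:1, O:3.

C7H2F3NO3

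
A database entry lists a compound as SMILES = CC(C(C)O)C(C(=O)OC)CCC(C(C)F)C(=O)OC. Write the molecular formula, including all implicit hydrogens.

Walk through each heavy atom and fill implicit hydrogens from standard valence (C 4, N 3, O 2, S 2, halogen 1):
  atom 1: C, bond orders sum to 1 (valence 4) → 3 H
  atom 2: C, bond orders sum to 3 (valence 4) → 1 H
  atom 3: C, bond orders sum to 3 (valence 4) → 1 H
  atom 4: C, bond orders sum to 1 (valence 4) → 3 H
  atom 5: O, bond orders sum to 1 (valence 2) → 1 H
  atom 6: C, bond orders sum to 3 (valence 4) → 1 H
  atom 7: C, bond orders sum to 4 (valence 4) → 0 H
  atom 8: O, bond orders sum to 2 (valence 2) → 0 H
  atom 9: O, bond orders sum to 2 (valence 2) → 0 H
  atom 10: C, bond orders sum to 1 (valence 4) → 3 H
  atom 11: C, bond orders sum to 2 (valence 4) → 2 H
  atom 12: C, bond orders sum to 2 (valence 4) → 2 H
  atom 13: C, bond orders sum to 3 (valence 4) → 1 H
  atom 14: C, bond orders sum to 3 (valence 4) → 1 H
  atom 15: C, bond orders sum to 1 (valence 4) → 3 H
  atom 16: F (halogen, monovalent) → 0 H
  atom 17: C, bond orders sum to 4 (valence 4) → 0 H
  atom 18: O, bond orders sum to 2 (valence 2) → 0 H
  atom 19: O, bond orders sum to 2 (valence 2) → 0 H
  atom 20: C, bond orders sum to 1 (valence 4) → 3 H
Totals → C:14, H:25, F:1, O:5.

C14H25FO5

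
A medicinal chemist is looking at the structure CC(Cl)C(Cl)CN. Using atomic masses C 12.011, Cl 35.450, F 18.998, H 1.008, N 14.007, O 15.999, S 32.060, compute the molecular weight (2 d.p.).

First, the molecular formula is C4H9Cl2N (counting implicit H from valence).
  C: 4 × 12.011 = 48.044
  Cl: 2 × 35.450 = 70.900
  H: 9 × 1.008 = 9.072
  N: 1 × 14.007 = 14.007
Sum: 4×12.011 + 2×35.450 + 9×1.008 + 1×14.007 = 142.023 → 142.02 g/mol.

142.02 g/mol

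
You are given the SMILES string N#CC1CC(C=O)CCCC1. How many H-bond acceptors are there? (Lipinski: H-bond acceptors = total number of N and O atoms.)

N atoms: 1; O atoms: 1.
Lipinski HBA = 1 + 1 = 2.

2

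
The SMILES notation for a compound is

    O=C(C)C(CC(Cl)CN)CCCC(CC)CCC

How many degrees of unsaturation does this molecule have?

Degree of unsaturation = (number of rings) + (number of π bonds).
Ring closures in the SMILES: 0.
π bonds: 1 double bond (each 1 DoU) → 1 DoU from unsaturation.
Total DoU = 0 + 1 = 1.

1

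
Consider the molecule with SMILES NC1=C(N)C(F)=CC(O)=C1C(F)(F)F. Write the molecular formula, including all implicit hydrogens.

Walk through each heavy atom and fill implicit hydrogens from standard valence (C 4, N 3, O 2, S 2, halogen 1):
  atom 1: N, bond orders sum to 1 (valence 3) → 2 H
  atom 2: C, bond orders sum to 4 (valence 4) → 0 H
  atom 3: C, bond orders sum to 4 (valence 4) → 0 H
  atom 4: N, bond orders sum to 1 (valence 3) → 2 H
  atom 5: C, bond orders sum to 4 (valence 4) → 0 H
  atom 6: F (halogen, monovalent) → 0 H
  atom 7: C, bond orders sum to 3 (valence 4) → 1 H
  atom 8: C, bond orders sum to 4 (valence 4) → 0 H
  atom 9: O, bond orders sum to 1 (valence 2) → 1 H
  atom 10: C, bond orders sum to 4 (valence 4) → 0 H
  atom 11: C, bond orders sum to 4 (valence 4) → 0 H
  atom 12: F (halogen, monovalent) → 0 H
  atom 13: F (halogen, monovalent) → 0 H
  atom 14: F (halogen, monovalent) → 0 H
Totals → C:7, H:6, F:4, N:2, O:1.

C7H6F4N2O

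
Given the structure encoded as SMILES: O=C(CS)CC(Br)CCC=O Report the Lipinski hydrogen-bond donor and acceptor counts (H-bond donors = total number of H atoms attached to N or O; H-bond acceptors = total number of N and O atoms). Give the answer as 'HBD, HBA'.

Donors: find every N or O and count the H atoms it carries.
  atom 1 (O): bond orders sum to 2 → 0 H
  atom 11 (O): bond orders sum to 2 → 0 H
Lipinski HBD = 0.
Acceptors: N atoms = 0, O atoms = 2 → HBA = 2.

0, 2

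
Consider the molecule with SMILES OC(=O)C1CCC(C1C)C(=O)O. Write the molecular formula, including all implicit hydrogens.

Walk through each heavy atom and fill implicit hydrogens from standard valence (C 4, N 3, O 2, S 2, halogen 1):
  atom 1: O, bond orders sum to 1 (valence 2) → 1 H
  atom 2: C, bond orders sum to 4 (valence 4) → 0 H
  atom 3: O, bond orders sum to 2 (valence 2) → 0 H
  atom 4: C, bond orders sum to 3 (valence 4) → 1 H
  atom 5: C, bond orders sum to 2 (valence 4) → 2 H
  atom 6: C, bond orders sum to 2 (valence 4) → 2 H
  atom 7: C, bond orders sum to 3 (valence 4) → 1 H
  atom 8: C, bond orders sum to 3 (valence 4) → 1 H
  atom 9: C, bond orders sum to 1 (valence 4) → 3 H
  atom 10: C, bond orders sum to 4 (valence 4) → 0 H
  atom 11: O, bond orders sum to 2 (valence 2) → 0 H
  atom 12: O, bond orders sum to 1 (valence 2) → 1 H
Totals → C:8, H:12, O:4.

C8H12O4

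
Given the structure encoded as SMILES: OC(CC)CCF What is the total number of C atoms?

Count every carbon token in the SMILES (each C, including those in ring-closure positions and inside branches).
Carbon count: 5.

5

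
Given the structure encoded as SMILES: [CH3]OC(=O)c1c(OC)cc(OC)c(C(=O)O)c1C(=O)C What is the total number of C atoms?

13

Count every carbon token in the SMILES (each C, including those in ring-closure positions and inside branches).
Carbon count: 13.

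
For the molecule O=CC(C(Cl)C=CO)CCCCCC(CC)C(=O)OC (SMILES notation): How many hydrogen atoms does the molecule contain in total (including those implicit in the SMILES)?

Walk through each heavy atom and fill implicit hydrogens from standard valence (C 4, N 3, O 2, S 2, halogen 1):
  atom 1: O, bond orders sum to 2 (valence 2) → 0 H
  atom 2: C, bond orders sum to 3 (valence 4) → 1 H
  atom 3: C, bond orders sum to 3 (valence 4) → 1 H
  atom 4: C, bond orders sum to 3 (valence 4) → 1 H
  atom 5: Cl (halogen, monovalent) → 0 H
  atom 6: C, bond orders sum to 3 (valence 4) → 1 H
  atom 7: C, bond orders sum to 3 (valence 4) → 1 H
  atom 8: O, bond orders sum to 1 (valence 2) → 1 H
  atom 9: C, bond orders sum to 2 (valence 4) → 2 H
  atom 10: C, bond orders sum to 2 (valence 4) → 2 H
  atom 11: C, bond orders sum to 2 (valence 4) → 2 H
  atom 12: C, bond orders sum to 2 (valence 4) → 2 H
  atom 13: C, bond orders sum to 2 (valence 4) → 2 H
  atom 14: C, bond orders sum to 3 (valence 4) → 1 H
  atom 15: C, bond orders sum to 2 (valence 4) → 2 H
  atom 16: C, bond orders sum to 1 (valence 4) → 3 H
  atom 17: C, bond orders sum to 4 (valence 4) → 0 H
  atom 18: O, bond orders sum to 2 (valence 2) → 0 H
  atom 19: O, bond orders sum to 2 (valence 2) → 0 H
  atom 20: C, bond orders sum to 1 (valence 4) → 3 H
Total hydrogens: 25.

25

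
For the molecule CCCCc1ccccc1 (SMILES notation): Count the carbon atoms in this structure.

10

Count every carbon token in the SMILES (each C, including those in ring-closure positions and inside branches).
Carbon count: 10.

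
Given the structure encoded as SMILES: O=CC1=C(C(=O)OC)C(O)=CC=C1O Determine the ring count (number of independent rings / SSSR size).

1

In SMILES, each pair of matching ring-closure digits denotes one ring-closing bond; the number of such bonds equals the number of independent rings.
Ring-closure bonds here: 1.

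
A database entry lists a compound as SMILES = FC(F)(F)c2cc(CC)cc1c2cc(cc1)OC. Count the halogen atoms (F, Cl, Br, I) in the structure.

Halogen atoms appear at heavy-atom positions 1, 3, 4 (3×F).
Other groups present: 1 ether.
Halogen count: 3.

3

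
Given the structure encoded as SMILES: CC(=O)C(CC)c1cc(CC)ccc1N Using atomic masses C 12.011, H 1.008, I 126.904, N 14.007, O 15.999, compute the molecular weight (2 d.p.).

205.30 g/mol

First, the molecular formula is C13H19NO (counting implicit H from valence).
  C: 13 × 12.011 = 156.143
  H: 19 × 1.008 = 19.152
  N: 1 × 14.007 = 14.007
  O: 1 × 15.999 = 15.999
Sum: 13×12.011 + 19×1.008 + 1×14.007 + 1×15.999 = 205.301 → 205.30 g/mol.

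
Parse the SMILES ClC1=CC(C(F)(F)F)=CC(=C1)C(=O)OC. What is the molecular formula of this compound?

C9H6ClF3O2

Walk through each heavy atom and fill implicit hydrogens from standard valence (C 4, N 3, O 2, S 2, halogen 1):
  atom 1: Cl (halogen, monovalent) → 0 H
  atom 2: C, bond orders sum to 4 (valence 4) → 0 H
  atom 3: C, bond orders sum to 3 (valence 4) → 1 H
  atom 4: C, bond orders sum to 4 (valence 4) → 0 H
  atom 5: C, bond orders sum to 4 (valence 4) → 0 H
  atom 6: F (halogen, monovalent) → 0 H
  atom 7: F (halogen, monovalent) → 0 H
  atom 8: F (halogen, monovalent) → 0 H
  atom 9: C, bond orders sum to 3 (valence 4) → 1 H
  atom 10: C, bond orders sum to 4 (valence 4) → 0 H
  atom 11: C, bond orders sum to 3 (valence 4) → 1 H
  atom 12: C, bond orders sum to 4 (valence 4) → 0 H
  atom 13: O, bond orders sum to 2 (valence 2) → 0 H
  atom 14: O, bond orders sum to 2 (valence 2) → 0 H
  atom 15: C, bond orders sum to 1 (valence 4) → 3 H
Totals → C:9, H:6, Cl:1, F:3, O:2.
In Hill order: C9H6ClF3O2.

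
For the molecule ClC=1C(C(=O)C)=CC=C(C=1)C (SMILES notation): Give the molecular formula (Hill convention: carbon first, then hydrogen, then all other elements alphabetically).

C9H9ClO

Walk through each heavy atom and fill implicit hydrogens from standard valence (C 4, N 3, O 2, S 2, halogen 1):
  atom 1: Cl (halogen, monovalent) → 0 H
  atom 2: C, bond orders sum to 4 (valence 4) → 0 H
  atom 3: C, bond orders sum to 4 (valence 4) → 0 H
  atom 4: C, bond orders sum to 4 (valence 4) → 0 H
  atom 5: O, bond orders sum to 2 (valence 2) → 0 H
  atom 6: C, bond orders sum to 1 (valence 4) → 3 H
  atom 7: C, bond orders sum to 3 (valence 4) → 1 H
  atom 8: C, bond orders sum to 3 (valence 4) → 1 H
  atom 9: C, bond orders sum to 4 (valence 4) → 0 H
  atom 10: C, bond orders sum to 3 (valence 4) → 1 H
  atom 11: C, bond orders sum to 1 (valence 4) → 3 H
Totals → C:9, H:9, Cl:1, O:1.
In Hill order: C9H9ClO.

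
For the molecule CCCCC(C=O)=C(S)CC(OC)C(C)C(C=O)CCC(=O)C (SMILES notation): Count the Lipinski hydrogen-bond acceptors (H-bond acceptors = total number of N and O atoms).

N atoms: 0; O atoms: 4.
Lipinski HBA = 0 + 4 = 4.

4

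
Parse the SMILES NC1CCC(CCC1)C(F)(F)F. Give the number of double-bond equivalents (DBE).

1

Molecular formula: C8H14F3N.
DoU = (2C + 2 + N − H − X) / 2, where X is the halogen count and O/S are ignored.
    = (2·8 + 2 + 1 − 14 − 3) / 2 = 2 / 2 = 1.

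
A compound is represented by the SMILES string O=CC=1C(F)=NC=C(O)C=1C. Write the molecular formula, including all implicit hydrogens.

C7H6FNO2

Walk through each heavy atom and fill implicit hydrogens from standard valence (C 4, N 3, O 2, S 2, halogen 1):
  atom 1: O, bond orders sum to 2 (valence 2) → 0 H
  atom 2: C, bond orders sum to 3 (valence 4) → 1 H
  atom 3: C, bond orders sum to 4 (valence 4) → 0 H
  atom 4: C, bond orders sum to 4 (valence 4) → 0 H
  atom 5: F (halogen, monovalent) → 0 H
  atom 6: N, bond orders sum to 3 (valence 3) → 0 H
  atom 7: C, bond orders sum to 3 (valence 4) → 1 H
  atom 8: C, bond orders sum to 4 (valence 4) → 0 H
  atom 9: O, bond orders sum to 1 (valence 2) → 1 H
  atom 10: C, bond orders sum to 4 (valence 4) → 0 H
  atom 11: C, bond orders sum to 1 (valence 4) → 3 H
Totals → C:7, H:6, F:1, N:1, O:2.
In Hill order: C7H6FNO2.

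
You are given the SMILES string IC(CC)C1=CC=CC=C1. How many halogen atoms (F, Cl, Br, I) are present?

Halogen atoms appear at heavy-atom position 1 (1×I).
Halogen count: 1.

1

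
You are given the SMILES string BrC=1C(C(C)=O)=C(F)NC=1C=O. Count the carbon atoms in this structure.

Count every carbon token in the SMILES (each C, including those in ring-closure positions and inside branches).
Carbon count: 7.

7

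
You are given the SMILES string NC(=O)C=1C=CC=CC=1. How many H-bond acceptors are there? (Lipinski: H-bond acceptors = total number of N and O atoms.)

N atoms: 1; O atoms: 1.
Lipinski HBA = 1 + 1 = 2.

2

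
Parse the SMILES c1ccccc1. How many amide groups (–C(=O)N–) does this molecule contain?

Scan the SMILES for the amide motif — none present.

0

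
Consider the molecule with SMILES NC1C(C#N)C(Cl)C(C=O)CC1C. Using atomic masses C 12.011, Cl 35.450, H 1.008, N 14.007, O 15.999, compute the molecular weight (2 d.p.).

First, the molecular formula is C9H13ClN2O (counting implicit H from valence).
  C: 9 × 12.011 = 108.099
  Cl: 1 × 35.450 = 35.450
  H: 13 × 1.008 = 13.104
  N: 2 × 14.007 = 28.014
  O: 1 × 15.999 = 15.999
Sum: 9×12.011 + 1×35.450 + 13×1.008 + 2×14.007 + 1×15.999 = 200.666 → 200.67 g/mol.

200.67 g/mol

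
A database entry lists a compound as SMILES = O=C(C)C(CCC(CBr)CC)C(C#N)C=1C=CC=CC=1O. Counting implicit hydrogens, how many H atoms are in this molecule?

22

Walk through each heavy atom and fill implicit hydrogens from standard valence (C 4, N 3, O 2, S 2, halogen 1):
  atom 1: O, bond orders sum to 2 (valence 2) → 0 H
  atom 2: C, bond orders sum to 4 (valence 4) → 0 H
  atom 3: C, bond orders sum to 1 (valence 4) → 3 H
  atom 4: C, bond orders sum to 3 (valence 4) → 1 H
  atom 5: C, bond orders sum to 2 (valence 4) → 2 H
  atom 6: C, bond orders sum to 2 (valence 4) → 2 H
  atom 7: C, bond orders sum to 3 (valence 4) → 1 H
  atom 8: C, bond orders sum to 2 (valence 4) → 2 H
  atom 9: Br (halogen, monovalent) → 0 H
  atom 10: C, bond orders sum to 2 (valence 4) → 2 H
  atom 11: C, bond orders sum to 1 (valence 4) → 3 H
  atom 12: C, bond orders sum to 3 (valence 4) → 1 H
  atom 13: C, bond orders sum to 4 (valence 4) → 0 H
  atom 14: N, bond orders sum to 3 (valence 3) → 0 H
  atom 15: C, bond orders sum to 4 (valence 4) → 0 H
  atom 16: C, bond orders sum to 3 (valence 4) → 1 H
  atom 17: C, bond orders sum to 3 (valence 4) → 1 H
  atom 18: C, bond orders sum to 3 (valence 4) → 1 H
  atom 19: C, bond orders sum to 3 (valence 4) → 1 H
  atom 20: C, bond orders sum to 4 (valence 4) → 0 H
  atom 21: O, bond orders sum to 1 (valence 2) → 1 H
Total hydrogens: 22.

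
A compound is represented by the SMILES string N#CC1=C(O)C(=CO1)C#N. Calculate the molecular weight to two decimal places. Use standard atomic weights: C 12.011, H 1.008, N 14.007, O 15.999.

First, the molecular formula is C6H2N2O2 (counting implicit H from valence).
  C: 6 × 12.011 = 72.066
  H: 2 × 1.008 = 2.016
  N: 2 × 14.007 = 28.014
  O: 2 × 15.999 = 31.998
Sum: 6×12.011 + 2×1.008 + 2×14.007 + 2×15.999 = 134.094 → 134.09 g/mol.

134.09 g/mol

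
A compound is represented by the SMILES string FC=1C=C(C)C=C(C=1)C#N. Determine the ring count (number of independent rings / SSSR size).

1

In SMILES, each pair of matching ring-closure digits denotes one ring-closing bond; the number of such bonds equals the number of independent rings.
Ring-closure bonds here: 1.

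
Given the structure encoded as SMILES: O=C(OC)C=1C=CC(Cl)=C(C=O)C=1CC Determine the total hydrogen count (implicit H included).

Walk through each heavy atom and fill implicit hydrogens from standard valence (C 4, N 3, O 2, S 2, halogen 1):
  atom 1: O, bond orders sum to 2 (valence 2) → 0 H
  atom 2: C, bond orders sum to 4 (valence 4) → 0 H
  atom 3: O, bond orders sum to 2 (valence 2) → 0 H
  atom 4: C, bond orders sum to 1 (valence 4) → 3 H
  atom 5: C, bond orders sum to 4 (valence 4) → 0 H
  atom 6: C, bond orders sum to 3 (valence 4) → 1 H
  atom 7: C, bond orders sum to 3 (valence 4) → 1 H
  atom 8: C, bond orders sum to 4 (valence 4) → 0 H
  atom 9: Cl (halogen, monovalent) → 0 H
  atom 10: C, bond orders sum to 4 (valence 4) → 0 H
  atom 11: C, bond orders sum to 3 (valence 4) → 1 H
  atom 12: O, bond orders sum to 2 (valence 2) → 0 H
  atom 13: C, bond orders sum to 4 (valence 4) → 0 H
  atom 14: C, bond orders sum to 2 (valence 4) → 2 H
  atom 15: C, bond orders sum to 1 (valence 4) → 3 H
Total hydrogens: 11.

11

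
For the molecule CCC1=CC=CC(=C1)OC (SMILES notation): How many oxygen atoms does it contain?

1

Scan the SMILES for O atoms (remember two-letter symbols like Cl and Br are single atoms).
Oxygen count: 1.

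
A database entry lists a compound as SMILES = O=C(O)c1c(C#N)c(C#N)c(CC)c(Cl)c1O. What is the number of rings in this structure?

In SMILES, each pair of matching ring-closure digits denotes one ring-closing bond; the number of such bonds equals the number of independent rings.
Ring-closure bonds here: 1.

1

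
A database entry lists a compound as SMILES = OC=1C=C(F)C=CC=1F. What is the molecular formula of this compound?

Walk through each heavy atom and fill implicit hydrogens from standard valence (C 4, N 3, O 2, S 2, halogen 1):
  atom 1: O, bond orders sum to 1 (valence 2) → 1 H
  atom 2: C, bond orders sum to 4 (valence 4) → 0 H
  atom 3: C, bond orders sum to 3 (valence 4) → 1 H
  atom 4: C, bond orders sum to 4 (valence 4) → 0 H
  atom 5: F (halogen, monovalent) → 0 H
  atom 6: C, bond orders sum to 3 (valence 4) → 1 H
  atom 7: C, bond orders sum to 3 (valence 4) → 1 H
  atom 8: C, bond orders sum to 4 (valence 4) → 0 H
  atom 9: F (halogen, monovalent) → 0 H
Totals → C:6, H:4, F:2, O:1.

C6H4F2O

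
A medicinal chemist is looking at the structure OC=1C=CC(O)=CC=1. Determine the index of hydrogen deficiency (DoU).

4

Molecular formula: C6H6O2.
DoU = (2C + 2 + N − H − X) / 2, where X is the halogen count and O/S are ignored.
    = (2·6 + 2 + 0 − 6 − 0) / 2 = 8 / 2 = 4.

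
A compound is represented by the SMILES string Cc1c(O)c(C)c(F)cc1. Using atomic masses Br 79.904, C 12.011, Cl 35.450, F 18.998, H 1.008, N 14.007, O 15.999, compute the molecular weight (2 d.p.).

First, the molecular formula is C8H9FO (counting implicit H from valence).
  C: 8 × 12.011 = 96.088
  F: 1 × 18.998 = 18.998
  H: 9 × 1.008 = 9.072
  O: 1 × 15.999 = 15.999
Sum: 8×12.011 + 1×18.998 + 9×1.008 + 1×15.999 = 140.157 → 140.16 g/mol.

140.16 g/mol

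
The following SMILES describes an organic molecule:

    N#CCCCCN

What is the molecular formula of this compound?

C5H10N2

Walk through each heavy atom and fill implicit hydrogens from standard valence (C 4, N 3, O 2, S 2, halogen 1):
  atom 1: N, bond orders sum to 3 (valence 3) → 0 H
  atom 2: C, bond orders sum to 4 (valence 4) → 0 H
  atom 3: C, bond orders sum to 2 (valence 4) → 2 H
  atom 4: C, bond orders sum to 2 (valence 4) → 2 H
  atom 5: C, bond orders sum to 2 (valence 4) → 2 H
  atom 6: C, bond orders sum to 2 (valence 4) → 2 H
  atom 7: N, bond orders sum to 1 (valence 3) → 2 H
Totals → C:5, H:10, N:2.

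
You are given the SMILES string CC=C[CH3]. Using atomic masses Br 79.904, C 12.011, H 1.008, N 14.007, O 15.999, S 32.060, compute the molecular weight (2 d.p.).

First, the molecular formula is C4H8 (counting implicit H from valence).
  C: 4 × 12.011 = 48.044
  H: 8 × 1.008 = 8.064
Sum: 4×12.011 + 8×1.008 = 56.108 → 56.11 g/mol.

56.11 g/mol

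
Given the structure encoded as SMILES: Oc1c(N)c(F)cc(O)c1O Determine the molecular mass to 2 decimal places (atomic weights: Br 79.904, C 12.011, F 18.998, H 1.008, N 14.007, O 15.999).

First, the molecular formula is C6H6FNO3 (counting implicit H from valence).
  C: 6 × 12.011 = 72.066
  F: 1 × 18.998 = 18.998
  H: 6 × 1.008 = 6.048
  N: 1 × 14.007 = 14.007
  O: 3 × 15.999 = 47.997
Sum: 6×12.011 + 1×18.998 + 6×1.008 + 1×14.007 + 3×15.999 = 159.116 → 159.12 g/mol.

159.12 g/mol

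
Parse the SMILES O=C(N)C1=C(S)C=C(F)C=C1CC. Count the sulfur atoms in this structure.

1

Scan the SMILES for S atoms (remember two-letter symbols like Cl and Br are single atoms).
Sulfur count: 1.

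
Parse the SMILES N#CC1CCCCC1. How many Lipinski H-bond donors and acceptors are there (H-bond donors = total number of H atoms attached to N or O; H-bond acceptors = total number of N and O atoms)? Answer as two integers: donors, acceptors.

Donors: find every N or O and count the H atoms it carries.
  atom 1 (N): bond orders sum to 3 → 0 H
Lipinski HBD = 0.
Acceptors: N atoms = 1, O atoms = 0 → HBA = 1.

0, 1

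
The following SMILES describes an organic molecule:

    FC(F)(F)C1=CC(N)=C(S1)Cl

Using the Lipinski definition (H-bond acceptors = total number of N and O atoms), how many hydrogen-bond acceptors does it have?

1

N atoms: 1; O atoms: 0.
Lipinski HBA = 1 + 0 = 1.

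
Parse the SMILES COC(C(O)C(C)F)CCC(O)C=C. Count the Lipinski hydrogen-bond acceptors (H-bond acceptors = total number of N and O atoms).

3

N atoms: 0; O atoms: 3.
Lipinski HBA = 0 + 3 = 3.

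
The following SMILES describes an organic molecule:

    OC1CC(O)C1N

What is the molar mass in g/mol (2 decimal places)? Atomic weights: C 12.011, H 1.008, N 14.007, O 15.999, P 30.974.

First, the molecular formula is C4H9NO2 (counting implicit H from valence).
  C: 4 × 12.011 = 48.044
  H: 9 × 1.008 = 9.072
  N: 1 × 14.007 = 14.007
  O: 2 × 15.999 = 31.998
Sum: 4×12.011 + 9×1.008 + 1×14.007 + 2×15.999 = 103.121 → 103.12 g/mol.

103.12 g/mol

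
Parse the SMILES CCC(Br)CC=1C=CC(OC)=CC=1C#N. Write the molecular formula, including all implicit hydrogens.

C12H14BrNO

Walk through each heavy atom and fill implicit hydrogens from standard valence (C 4, N 3, O 2, S 2, halogen 1):
  atom 1: C, bond orders sum to 1 (valence 4) → 3 H
  atom 2: C, bond orders sum to 2 (valence 4) → 2 H
  atom 3: C, bond orders sum to 3 (valence 4) → 1 H
  atom 4: Br (halogen, monovalent) → 0 H
  atom 5: C, bond orders sum to 2 (valence 4) → 2 H
  atom 6: C, bond orders sum to 4 (valence 4) → 0 H
  atom 7: C, bond orders sum to 3 (valence 4) → 1 H
  atom 8: C, bond orders sum to 3 (valence 4) → 1 H
  atom 9: C, bond orders sum to 4 (valence 4) → 0 H
  atom 10: O, bond orders sum to 2 (valence 2) → 0 H
  atom 11: C, bond orders sum to 1 (valence 4) → 3 H
  atom 12: C, bond orders sum to 3 (valence 4) → 1 H
  atom 13: C, bond orders sum to 4 (valence 4) → 0 H
  atom 14: C, bond orders sum to 4 (valence 4) → 0 H
  atom 15: N, bond orders sum to 3 (valence 3) → 0 H
Totals → C:12, H:14, Br:1, N:1, O:1.
In Hill order: C12H14BrNO.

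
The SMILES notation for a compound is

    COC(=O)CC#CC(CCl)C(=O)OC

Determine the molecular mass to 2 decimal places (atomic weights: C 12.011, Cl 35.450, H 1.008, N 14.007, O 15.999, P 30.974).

218.63 g/mol

First, the molecular formula is C9H11ClO4 (counting implicit H from valence).
  C: 9 × 12.011 = 108.099
  Cl: 1 × 35.450 = 35.450
  H: 11 × 1.008 = 11.088
  O: 4 × 15.999 = 63.996
Sum: 9×12.011 + 1×35.450 + 11×1.008 + 4×15.999 = 218.633 → 218.63 g/mol.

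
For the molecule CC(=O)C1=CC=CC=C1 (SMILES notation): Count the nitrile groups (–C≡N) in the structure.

0

Scan the SMILES for the nitrile motif — none present.
Groups that are present: 1 ketone.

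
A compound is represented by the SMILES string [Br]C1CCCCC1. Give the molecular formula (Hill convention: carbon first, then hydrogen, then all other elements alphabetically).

Walk through each heavy atom and fill implicit hydrogens from standard valence (C 4, N 3, O 2, S 2, halogen 1):
  atom 1: Br with explicit H count 0
  atom 2: C, bond orders sum to 3 (valence 4) → 1 H
  atom 3: C, bond orders sum to 2 (valence 4) → 2 H
  atom 4: C, bond orders sum to 2 (valence 4) → 2 H
  atom 5: C, bond orders sum to 2 (valence 4) → 2 H
  atom 6: C, bond orders sum to 2 (valence 4) → 2 H
  atom 7: C, bond orders sum to 2 (valence 4) → 2 H
Totals → C:6, H:11, Br:1.

C6H11Br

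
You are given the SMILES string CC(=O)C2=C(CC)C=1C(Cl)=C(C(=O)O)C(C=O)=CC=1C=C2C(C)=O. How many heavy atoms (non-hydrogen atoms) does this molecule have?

24

Every atom symbol written in the SMILES (organic subset) is one heavy atom; implicit H are not written.
Heavy atoms by element → C:18, Cl:1, O:5.
Total: 24.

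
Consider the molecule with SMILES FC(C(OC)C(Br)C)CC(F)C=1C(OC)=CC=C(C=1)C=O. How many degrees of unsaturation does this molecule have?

Degree of unsaturation = (number of rings) + (number of π bonds).
Ring closures in the SMILES: 1.
π bonds: 4 double bonds (each 1 DoU) → 4 DoU from unsaturation.
Total DoU = 1 + 4 = 5.

5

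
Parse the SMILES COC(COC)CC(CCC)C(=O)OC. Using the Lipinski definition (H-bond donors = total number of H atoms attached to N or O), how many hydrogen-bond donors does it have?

0

Donors: find every N or O and count the H atoms it carries.
  atom 2 (O): bond orders sum to 2 → 0 H
  atom 5 (O): bond orders sum to 2 → 0 H
  atom 13 (O): bond orders sum to 2 → 0 H
  atom 14 (O): bond orders sum to 2 → 0 H
Lipinski HBD = 0.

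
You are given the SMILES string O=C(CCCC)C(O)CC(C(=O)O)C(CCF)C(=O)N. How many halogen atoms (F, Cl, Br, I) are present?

Halogen atoms appear at heavy-atom position 17 (1×F).
Other groups present: 1 amide, 1 carboxylic acid, 1 hydroxyl, 1 ketone.
Halogen count: 1.

1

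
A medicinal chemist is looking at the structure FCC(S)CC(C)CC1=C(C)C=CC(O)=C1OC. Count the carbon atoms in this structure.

14

Count every carbon token in the SMILES (each C, including those in ring-closure positions and inside branches).
Carbon count: 14.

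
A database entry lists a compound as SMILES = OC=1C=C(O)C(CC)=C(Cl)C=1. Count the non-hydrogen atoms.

11

Every atom symbol written in the SMILES (organic subset) is one heavy atom; implicit H are not written.
Heavy atoms by element → C:8, Cl:1, O:2.
Total: 11.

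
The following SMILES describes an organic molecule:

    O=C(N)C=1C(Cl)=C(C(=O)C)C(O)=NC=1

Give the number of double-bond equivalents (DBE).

Degree of unsaturation = (number of rings) + (number of π bonds).
Ring closures in the SMILES: 1.
π bonds: 5 double bonds (each 1 DoU) → 5 DoU from unsaturation.
Total DoU = 1 + 5 = 6.

6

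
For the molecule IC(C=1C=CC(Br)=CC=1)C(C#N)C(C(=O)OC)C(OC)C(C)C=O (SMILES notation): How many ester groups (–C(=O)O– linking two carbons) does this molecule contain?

The ester motif appears at heavy-atom position 14 in the SMILES.
Other groups present: 1 aldehyde, 1 ether, 1 nitrile.
Ester count: 1.

1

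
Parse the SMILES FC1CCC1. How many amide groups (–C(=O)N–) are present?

0

Scan the SMILES for the amide motif — none present.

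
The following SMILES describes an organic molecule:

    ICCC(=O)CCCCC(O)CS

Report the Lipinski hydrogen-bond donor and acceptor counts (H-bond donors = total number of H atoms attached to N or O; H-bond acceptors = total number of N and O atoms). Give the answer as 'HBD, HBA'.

Donors: find every N or O and count the H atoms it carries.
  atom 5 (O): bond orders sum to 2 → 0 H
  atom 11 (O): bond orders sum to 1 → 1 H
Lipinski HBD = 1.
Acceptors: N atoms = 0, O atoms = 2 → HBA = 2.

1, 2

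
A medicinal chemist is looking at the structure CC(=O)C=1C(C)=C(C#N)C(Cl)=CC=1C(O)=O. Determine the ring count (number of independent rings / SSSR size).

1

In SMILES, each pair of matching ring-closure digits denotes one ring-closing bond; the number of such bonds equals the number of independent rings.
Ring-closure bonds here: 1.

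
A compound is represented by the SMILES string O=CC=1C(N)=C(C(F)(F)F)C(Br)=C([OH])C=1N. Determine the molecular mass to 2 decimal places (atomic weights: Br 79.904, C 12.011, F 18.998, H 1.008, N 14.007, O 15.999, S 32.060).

299.05 g/mol

First, the molecular formula is C8H6BrF3N2O2 (counting implicit H from valence).
  Br: 1 × 79.904 = 79.904
  C: 8 × 12.011 = 96.088
  F: 3 × 18.998 = 56.994
  H: 6 × 1.008 = 6.048
  N: 2 × 14.007 = 28.014
  O: 2 × 15.999 = 31.998
Sum: 1×79.904 + 8×12.011 + 3×18.998 + 6×1.008 + 2×14.007 + 2×15.999 = 299.046 → 299.05 g/mol.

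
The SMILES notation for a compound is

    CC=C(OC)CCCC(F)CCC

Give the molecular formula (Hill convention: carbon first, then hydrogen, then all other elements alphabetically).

Walk through each heavy atom and fill implicit hydrogens from standard valence (C 4, N 3, O 2, S 2, halogen 1):
  atom 1: C, bond orders sum to 1 (valence 4) → 3 H
  atom 2: C, bond orders sum to 3 (valence 4) → 1 H
  atom 3: C, bond orders sum to 4 (valence 4) → 0 H
  atom 4: O, bond orders sum to 2 (valence 2) → 0 H
  atom 5: C, bond orders sum to 1 (valence 4) → 3 H
  atom 6: C, bond orders sum to 2 (valence 4) → 2 H
  atom 7: C, bond orders sum to 2 (valence 4) → 2 H
  atom 8: C, bond orders sum to 2 (valence 4) → 2 H
  atom 9: C, bond orders sum to 3 (valence 4) → 1 H
  atom 10: F (halogen, monovalent) → 0 H
  atom 11: C, bond orders sum to 2 (valence 4) → 2 H
  atom 12: C, bond orders sum to 2 (valence 4) → 2 H
  atom 13: C, bond orders sum to 1 (valence 4) → 3 H
Totals → C:11, H:21, F:1, O:1.
In Hill order: C11H21FO.

C11H21FO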